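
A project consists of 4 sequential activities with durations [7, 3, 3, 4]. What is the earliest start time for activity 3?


Activity 3 starts after activities 1 through 2 complete.
Predecessor durations: [7, 3]
ES = 7 + 3 = 10

10


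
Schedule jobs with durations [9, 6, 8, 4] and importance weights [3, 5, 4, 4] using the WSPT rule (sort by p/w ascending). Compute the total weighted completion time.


Compute p/w ratios and sort ascending (WSPT): [(4, 4), (6, 5), (8, 4), (9, 3)]
Compute weighted completion times:
  Job (p=4,w=4): C=4, w*C=4*4=16
  Job (p=6,w=5): C=10, w*C=5*10=50
  Job (p=8,w=4): C=18, w*C=4*18=72
  Job (p=9,w=3): C=27, w*C=3*27=81
Total weighted completion time = 219

219


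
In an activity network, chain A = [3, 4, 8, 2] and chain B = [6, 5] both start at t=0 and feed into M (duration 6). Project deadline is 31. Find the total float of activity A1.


Forward pass: ES(A1) = sum of predecessors on chain A = 0
EF = ES + duration = 0 + 3 = 3
Backward pass: LF(M) = deadline = 31; LS(M) = 31 - 6 = 25
LF(A1) = LS(M) - sum(successors on chain A) = 25 - 14 = 11
LS = LF - duration = 11 - 3 = 8
Total float = LS - ES = 8 - 0 = 8

8


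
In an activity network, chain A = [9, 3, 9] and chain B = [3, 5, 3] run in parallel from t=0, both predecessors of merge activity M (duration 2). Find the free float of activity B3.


ES(B3) = sum of predecessors on chain B = 8
EF(B3) = ES + duration = 8 + 3 = 11
Successor of B3 is M. ES(M) = max(sum(A), sum(B)) = max(21, 11) = 21
Free float = ES(successor) - EF(current) = 21 - 11 = 10

10


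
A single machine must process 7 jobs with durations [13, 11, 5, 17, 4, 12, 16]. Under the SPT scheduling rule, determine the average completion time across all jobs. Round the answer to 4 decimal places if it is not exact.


Sort jobs by processing time (SPT order): [4, 5, 11, 12, 13, 16, 17]
Compute completion times sequentially:
  Job 1: processing = 4, completes at 4
  Job 2: processing = 5, completes at 9
  Job 3: processing = 11, completes at 20
  Job 4: processing = 12, completes at 32
  Job 5: processing = 13, completes at 45
  Job 6: processing = 16, completes at 61
  Job 7: processing = 17, completes at 78
Sum of completion times = 249
Average completion time = 249/7 = 35.5714

35.5714


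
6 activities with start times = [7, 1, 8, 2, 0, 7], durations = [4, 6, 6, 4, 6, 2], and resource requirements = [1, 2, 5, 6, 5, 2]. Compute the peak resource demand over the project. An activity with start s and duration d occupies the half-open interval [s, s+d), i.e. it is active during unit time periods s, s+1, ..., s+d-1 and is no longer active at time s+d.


Each activity i is active on [start_i, start_i + duration_i).
Compute total resource usage per time slot:
  t=0: active resources = [5], total = 5
  t=1: active resources = [2, 5], total = 7
  t=2: active resources = [2, 6, 5], total = 13
  t=3: active resources = [2, 6, 5], total = 13
  t=4: active resources = [2, 6, 5], total = 13
  t=5: active resources = [2, 6, 5], total = 13
  t=6: active resources = [2], total = 2
  t=7: active resources = [1, 2], total = 3
  t=8: active resources = [1, 5, 2], total = 8
  t=9: active resources = [1, 5], total = 6
  t=10: active resources = [1, 5], total = 6
  t=11: active resources = [5], total = 5
  t=12: active resources = [5], total = 5
  t=13: active resources = [5], total = 5
Peak resource demand = 13

13


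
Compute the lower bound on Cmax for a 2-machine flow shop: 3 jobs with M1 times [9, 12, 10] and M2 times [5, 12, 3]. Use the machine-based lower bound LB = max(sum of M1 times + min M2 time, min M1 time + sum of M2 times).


LB1 = sum(M1 times) + min(M2 times) = 31 + 3 = 34
LB2 = min(M1 times) + sum(M2 times) = 9 + 20 = 29
Lower bound = max(LB1, LB2) = max(34, 29) = 34

34


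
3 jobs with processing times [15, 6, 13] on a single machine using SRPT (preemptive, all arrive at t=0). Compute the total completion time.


Since all jobs arrive at t=0, SRPT equals SPT ordering.
SPT order: [6, 13, 15]
Completion times:
  Job 1: p=6, C=6
  Job 2: p=13, C=19
  Job 3: p=15, C=34
Total completion time = 6 + 19 + 34 = 59

59


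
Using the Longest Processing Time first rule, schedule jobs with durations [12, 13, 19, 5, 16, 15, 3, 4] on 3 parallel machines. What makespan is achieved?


Sort jobs in decreasing order (LPT): [19, 16, 15, 13, 12, 5, 4, 3]
Assign each job to the least loaded machine:
  Machine 1: jobs [19, 5, 4, 3], load = 31
  Machine 2: jobs [16, 12], load = 28
  Machine 3: jobs [15, 13], load = 28
Makespan = max load = 31

31


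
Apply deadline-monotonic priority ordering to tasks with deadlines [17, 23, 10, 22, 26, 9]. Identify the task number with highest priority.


Sort tasks by relative deadline (ascending):
  Task 6: deadline = 9
  Task 3: deadline = 10
  Task 1: deadline = 17
  Task 4: deadline = 22
  Task 2: deadline = 23
  Task 5: deadline = 26
Priority order (highest first): [6, 3, 1, 4, 2, 5]
Highest priority task = 6

6


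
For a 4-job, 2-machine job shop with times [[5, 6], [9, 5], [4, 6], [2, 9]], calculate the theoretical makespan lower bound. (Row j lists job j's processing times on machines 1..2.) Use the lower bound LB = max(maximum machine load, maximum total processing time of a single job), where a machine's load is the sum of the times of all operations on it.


Machine loads:
  Machine 1: 5 + 9 + 4 + 2 = 20
  Machine 2: 6 + 5 + 6 + 9 = 26
Max machine load = 26
Job totals:
  Job 1: 11
  Job 2: 14
  Job 3: 10
  Job 4: 11
Max job total = 14
Lower bound = max(26, 14) = 26

26


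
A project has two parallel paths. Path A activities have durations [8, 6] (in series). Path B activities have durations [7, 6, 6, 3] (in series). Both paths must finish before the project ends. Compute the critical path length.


Path A total = 8 + 6 = 14
Path B total = 7 + 6 + 6 + 3 = 22
Critical path = longest path = max(14, 22) = 22

22


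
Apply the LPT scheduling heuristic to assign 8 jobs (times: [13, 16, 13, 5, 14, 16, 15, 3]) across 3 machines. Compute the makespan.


Sort jobs in decreasing order (LPT): [16, 16, 15, 14, 13, 13, 5, 3]
Assign each job to the least loaded machine:
  Machine 1: jobs [16, 13, 5], load = 34
  Machine 2: jobs [16, 13, 3], load = 32
  Machine 3: jobs [15, 14], load = 29
Makespan = max load = 34

34


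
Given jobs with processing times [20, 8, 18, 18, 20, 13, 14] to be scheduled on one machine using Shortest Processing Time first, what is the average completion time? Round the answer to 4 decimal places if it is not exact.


Sort jobs by processing time (SPT order): [8, 13, 14, 18, 18, 20, 20]
Compute completion times sequentially:
  Job 1: processing = 8, completes at 8
  Job 2: processing = 13, completes at 21
  Job 3: processing = 14, completes at 35
  Job 4: processing = 18, completes at 53
  Job 5: processing = 18, completes at 71
  Job 6: processing = 20, completes at 91
  Job 7: processing = 20, completes at 111
Sum of completion times = 390
Average completion time = 390/7 = 55.7143

55.7143


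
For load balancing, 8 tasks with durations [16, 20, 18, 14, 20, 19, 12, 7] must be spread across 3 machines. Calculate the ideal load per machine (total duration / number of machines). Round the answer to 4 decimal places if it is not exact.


Total processing time = 16 + 20 + 18 + 14 + 20 + 19 + 12 + 7 = 126
Number of machines = 3
Ideal balanced load = 126 / 3 = 42.0

42.0


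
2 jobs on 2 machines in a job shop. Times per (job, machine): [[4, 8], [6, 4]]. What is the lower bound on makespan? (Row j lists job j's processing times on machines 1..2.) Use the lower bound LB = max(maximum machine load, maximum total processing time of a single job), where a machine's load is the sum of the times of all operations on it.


Machine loads:
  Machine 1: 4 + 6 = 10
  Machine 2: 8 + 4 = 12
Max machine load = 12
Job totals:
  Job 1: 12
  Job 2: 10
Max job total = 12
Lower bound = max(12, 12) = 12

12


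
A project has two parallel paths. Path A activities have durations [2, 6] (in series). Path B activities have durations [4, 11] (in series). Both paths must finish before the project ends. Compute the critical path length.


Path A total = 2 + 6 = 8
Path B total = 4 + 11 = 15
Critical path = longest path = max(8, 15) = 15

15


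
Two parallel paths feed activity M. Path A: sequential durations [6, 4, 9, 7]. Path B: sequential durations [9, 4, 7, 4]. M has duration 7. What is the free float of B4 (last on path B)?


ES(B4) = sum of predecessors on chain B = 20
EF(B4) = ES + duration = 20 + 4 = 24
Successor of B4 is M. ES(M) = max(sum(A), sum(B)) = max(26, 24) = 26
Free float = ES(successor) - EF(current) = 26 - 24 = 2

2


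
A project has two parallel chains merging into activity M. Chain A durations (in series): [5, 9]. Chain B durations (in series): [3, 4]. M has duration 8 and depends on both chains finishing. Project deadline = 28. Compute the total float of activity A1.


Forward pass: ES(A1) = sum of predecessors on chain A = 0
EF = ES + duration = 0 + 5 = 5
Backward pass: LF(M) = deadline = 28; LS(M) = 28 - 8 = 20
LF(A1) = LS(M) - sum(successors on chain A) = 20 - 9 = 11
LS = LF - duration = 11 - 5 = 6
Total float = LS - ES = 6 - 0 = 6

6


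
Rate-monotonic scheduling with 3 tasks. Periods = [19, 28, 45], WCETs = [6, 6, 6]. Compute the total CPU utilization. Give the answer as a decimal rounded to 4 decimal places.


Compute individual utilizations (exact fractions):
  Task 1: C/T = 6/19 (approx. 0.3158)
  Task 2: C/T = 6/28 = 3/14 (approx. 0.2143)
  Task 3: C/T = 6/45 = 2/15 (approx. 0.1333)
Total utilization U = 6/19 + 3/14 + 2/15 = 2647/3990
Rounded to 4 decimal places: U = 0.6634
RM (Liu & Layland) bound for 3 tasks = 0.779763; compare with U = 2647/3990 (approx. 0.663409)
U <= bound, so schedulable by RM sufficient condition.

0.6634


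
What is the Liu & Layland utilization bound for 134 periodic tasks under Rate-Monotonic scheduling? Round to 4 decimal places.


Compute 2^(1/134) = 1.0051861419
Subtract 1: 1.0051861419 - 1 = 0.0051861419
Multiply by n: 134 * 0.0051861419 = 0.6949430146
Round to 4 dp: 0.6949

0.6949


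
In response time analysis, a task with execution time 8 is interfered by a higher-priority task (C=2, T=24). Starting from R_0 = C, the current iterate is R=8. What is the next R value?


R_next = C + ceil(R_prev / T_hp) * C_hp
ceil(8 / 24) = ceil(0.3333) = 1
Interference = 1 * 2 = 2
R_next = 8 + 2 = 10

10


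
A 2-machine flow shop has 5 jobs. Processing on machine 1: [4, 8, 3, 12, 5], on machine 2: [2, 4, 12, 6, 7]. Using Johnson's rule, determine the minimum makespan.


Apply Johnson's rule:
  Group 1 (a <= b): [(3, 3, 12), (5, 5, 7)]
  Group 2 (a > b): [(4, 12, 6), (2, 8, 4), (1, 4, 2)]
Optimal job order: [3, 5, 4, 2, 1]
Schedule:
  Job 3: M1 done at 3, M2 done at 15
  Job 5: M1 done at 8, M2 done at 22
  Job 4: M1 done at 20, M2 done at 28
  Job 2: M1 done at 28, M2 done at 32
  Job 1: M1 done at 32, M2 done at 34
Makespan = 34

34


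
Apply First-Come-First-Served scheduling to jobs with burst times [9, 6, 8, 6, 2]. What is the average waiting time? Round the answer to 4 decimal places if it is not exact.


FCFS order (as given): [9, 6, 8, 6, 2]
Waiting times:
  Job 1: wait = 0
  Job 2: wait = 9
  Job 3: wait = 15
  Job 4: wait = 23
  Job 5: wait = 29
Sum of waiting times = 76
Average waiting time = 76/5 = 15.2

15.2


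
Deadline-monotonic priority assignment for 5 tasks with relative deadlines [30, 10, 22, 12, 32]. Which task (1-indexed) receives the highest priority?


Sort tasks by relative deadline (ascending):
  Task 2: deadline = 10
  Task 4: deadline = 12
  Task 3: deadline = 22
  Task 1: deadline = 30
  Task 5: deadline = 32
Priority order (highest first): [2, 4, 3, 1, 5]
Highest priority task = 2

2


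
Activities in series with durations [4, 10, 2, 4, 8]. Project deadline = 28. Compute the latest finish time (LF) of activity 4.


LF(activity 4) = deadline - sum of successor durations
Successors: activities 5 through 5 with durations [8]
Sum of successor durations = 8
LF = 28 - 8 = 20

20


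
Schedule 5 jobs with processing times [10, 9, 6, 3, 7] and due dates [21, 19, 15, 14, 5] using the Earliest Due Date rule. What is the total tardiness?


Sort by due date (EDD order): [(7, 5), (3, 14), (6, 15), (9, 19), (10, 21)]
Compute completion times and tardiness:
  Job 1: p=7, d=5, C=7, tardiness=max(0,7-5)=2
  Job 2: p=3, d=14, C=10, tardiness=max(0,10-14)=0
  Job 3: p=6, d=15, C=16, tardiness=max(0,16-15)=1
  Job 4: p=9, d=19, C=25, tardiness=max(0,25-19)=6
  Job 5: p=10, d=21, C=35, tardiness=max(0,35-21)=14
Total tardiness = 23

23


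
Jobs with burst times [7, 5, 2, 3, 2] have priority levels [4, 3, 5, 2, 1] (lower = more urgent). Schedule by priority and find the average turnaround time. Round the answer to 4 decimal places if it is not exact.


Sort by priority (ascending = highest first):
Order: [(1, 2), (2, 3), (3, 5), (4, 7), (5, 2)]
Completion times:
  Priority 1, burst=2, C=2
  Priority 2, burst=3, C=5
  Priority 3, burst=5, C=10
  Priority 4, burst=7, C=17
  Priority 5, burst=2, C=19
Average turnaround = 53/5 = 10.6

10.6


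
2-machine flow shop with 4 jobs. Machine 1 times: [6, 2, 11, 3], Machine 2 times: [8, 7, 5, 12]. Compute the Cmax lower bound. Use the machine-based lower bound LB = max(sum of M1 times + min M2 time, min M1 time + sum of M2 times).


LB1 = sum(M1 times) + min(M2 times) = 22 + 5 = 27
LB2 = min(M1 times) + sum(M2 times) = 2 + 32 = 34
Lower bound = max(LB1, LB2) = max(27, 34) = 34

34


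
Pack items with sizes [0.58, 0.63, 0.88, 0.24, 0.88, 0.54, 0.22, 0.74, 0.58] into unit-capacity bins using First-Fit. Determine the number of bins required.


Place items sequentially using First-Fit:
  Item 0.58 -> new Bin 1
  Item 0.63 -> new Bin 2
  Item 0.88 -> new Bin 3
  Item 0.24 -> Bin 1 (now 0.82)
  Item 0.88 -> new Bin 4
  Item 0.54 -> new Bin 5
  Item 0.22 -> Bin 2 (now 0.85)
  Item 0.74 -> new Bin 6
  Item 0.58 -> new Bin 7
Total bins used = 7

7


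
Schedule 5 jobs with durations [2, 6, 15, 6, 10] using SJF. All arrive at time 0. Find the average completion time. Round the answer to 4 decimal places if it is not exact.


SJF order (ascending): [2, 6, 6, 10, 15]
Completion times:
  Job 1: burst=2, C=2
  Job 2: burst=6, C=8
  Job 3: burst=6, C=14
  Job 4: burst=10, C=24
  Job 5: burst=15, C=39
Average completion = 87/5 = 17.4

17.4


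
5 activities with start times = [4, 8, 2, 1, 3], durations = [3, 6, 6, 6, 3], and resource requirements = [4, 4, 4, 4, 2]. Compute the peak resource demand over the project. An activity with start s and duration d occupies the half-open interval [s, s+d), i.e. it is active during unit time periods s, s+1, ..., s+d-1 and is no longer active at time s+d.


Each activity i is active on [start_i, start_i + duration_i).
Compute total resource usage per time slot:
  t=0: active resources = [], total = 0
  t=1: active resources = [4], total = 4
  t=2: active resources = [4, 4], total = 8
  t=3: active resources = [4, 4, 2], total = 10
  t=4: active resources = [4, 4, 4, 2], total = 14
  t=5: active resources = [4, 4, 4, 2], total = 14
  t=6: active resources = [4, 4, 4], total = 12
  t=7: active resources = [4], total = 4
  t=8: active resources = [4], total = 4
  t=9: active resources = [4], total = 4
  t=10: active resources = [4], total = 4
  t=11: active resources = [4], total = 4
  t=12: active resources = [4], total = 4
  t=13: active resources = [4], total = 4
Peak resource demand = 14

14


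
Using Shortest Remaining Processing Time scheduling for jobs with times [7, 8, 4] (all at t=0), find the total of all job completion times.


Since all jobs arrive at t=0, SRPT equals SPT ordering.
SPT order: [4, 7, 8]
Completion times:
  Job 1: p=4, C=4
  Job 2: p=7, C=11
  Job 3: p=8, C=19
Total completion time = 4 + 11 + 19 = 34

34


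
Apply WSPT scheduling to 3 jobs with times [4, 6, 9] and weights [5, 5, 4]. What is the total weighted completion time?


Compute p/w ratios and sort ascending (WSPT): [(4, 5), (6, 5), (9, 4)]
Compute weighted completion times:
  Job (p=4,w=5): C=4, w*C=5*4=20
  Job (p=6,w=5): C=10, w*C=5*10=50
  Job (p=9,w=4): C=19, w*C=4*19=76
Total weighted completion time = 146

146


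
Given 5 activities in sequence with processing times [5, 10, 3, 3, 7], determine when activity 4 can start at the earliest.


Activity 4 starts after activities 1 through 3 complete.
Predecessor durations: [5, 10, 3]
ES = 5 + 10 + 3 = 18

18


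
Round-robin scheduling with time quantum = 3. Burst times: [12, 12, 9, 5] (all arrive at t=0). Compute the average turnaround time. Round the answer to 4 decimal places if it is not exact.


Time quantum = 3
Execution trace:
  J1 runs 3 units, time = 3
  J2 runs 3 units, time = 6
  J3 runs 3 units, time = 9
  J4 runs 3 units, time = 12
  J1 runs 3 units, time = 15
  J2 runs 3 units, time = 18
  J3 runs 3 units, time = 21
  J4 runs 2 units, time = 23
  J1 runs 3 units, time = 26
  J2 runs 3 units, time = 29
  J3 runs 3 units, time = 32
  J1 runs 3 units, time = 35
  J2 runs 3 units, time = 38
Finish times: [35, 38, 32, 23]
Average turnaround = 128/4 = 32.0

32.0


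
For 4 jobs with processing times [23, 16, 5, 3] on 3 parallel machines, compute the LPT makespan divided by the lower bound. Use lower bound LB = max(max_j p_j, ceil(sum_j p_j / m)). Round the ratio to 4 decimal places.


LPT order: [23, 16, 5, 3]
Machine loads after assignment: [23, 16, 8]
LPT makespan = 23
Lower bound = max(max_job, ceil(total/3)) = max(23, 16) = 23
Ratio = 23 / 23 = 1.0

1.0


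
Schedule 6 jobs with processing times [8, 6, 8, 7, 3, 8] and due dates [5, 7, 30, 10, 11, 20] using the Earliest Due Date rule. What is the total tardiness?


Sort by due date (EDD order): [(8, 5), (6, 7), (7, 10), (3, 11), (8, 20), (8, 30)]
Compute completion times and tardiness:
  Job 1: p=8, d=5, C=8, tardiness=max(0,8-5)=3
  Job 2: p=6, d=7, C=14, tardiness=max(0,14-7)=7
  Job 3: p=7, d=10, C=21, tardiness=max(0,21-10)=11
  Job 4: p=3, d=11, C=24, tardiness=max(0,24-11)=13
  Job 5: p=8, d=20, C=32, tardiness=max(0,32-20)=12
  Job 6: p=8, d=30, C=40, tardiness=max(0,40-30)=10
Total tardiness = 56

56


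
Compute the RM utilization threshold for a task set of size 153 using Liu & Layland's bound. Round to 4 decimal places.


Compute 2^(1/153) = 1.0045406514
Subtract 1: 1.0045406514 - 1 = 0.0045406514
Multiply by n: 153 * 0.0045406514 = 0.6947196642
Round to 4 dp: 0.6947

0.6947


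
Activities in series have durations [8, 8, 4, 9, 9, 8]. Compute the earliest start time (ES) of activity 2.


Activity 2 starts after activities 1 through 1 complete.
Predecessor durations: [8]
ES = 8 = 8

8


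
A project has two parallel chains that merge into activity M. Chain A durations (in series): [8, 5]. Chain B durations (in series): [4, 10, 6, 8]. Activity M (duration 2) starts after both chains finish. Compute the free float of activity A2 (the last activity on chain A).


ES(A2) = sum of predecessors on chain A = 8
EF(A2) = ES + duration = 8 + 5 = 13
Successor of A2 is M. ES(M) = max(sum(A), sum(B)) = max(13, 28) = 28
Free float = ES(successor) - EF(current) = 28 - 13 = 15

15


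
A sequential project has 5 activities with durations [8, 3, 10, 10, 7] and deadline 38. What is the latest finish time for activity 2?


LF(activity 2) = deadline - sum of successor durations
Successors: activities 3 through 5 with durations [10, 10, 7]
Sum of successor durations = 27
LF = 38 - 27 = 11

11


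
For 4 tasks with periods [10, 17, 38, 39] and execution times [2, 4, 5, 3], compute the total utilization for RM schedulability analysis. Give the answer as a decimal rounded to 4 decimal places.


Compute individual utilizations (exact fractions):
  Task 1: C/T = 2/10 = 1/5 (approx. 0.2)
  Task 2: C/T = 4/17 (approx. 0.2353)
  Task 3: C/T = 5/38 (approx. 0.1316)
  Task 4: C/T = 3/39 = 1/13 (approx. 0.0769)
Total utilization U = 1/5 + 4/17 + 5/38 + 1/13 = 27033/41990
Rounded to 4 decimal places: U = 0.6438
RM (Liu & Layland) bound for 4 tasks = 0.756828; compare with U = 27033/41990 (approx. 0.643796)
U <= bound, so schedulable by RM sufficient condition.

0.6438


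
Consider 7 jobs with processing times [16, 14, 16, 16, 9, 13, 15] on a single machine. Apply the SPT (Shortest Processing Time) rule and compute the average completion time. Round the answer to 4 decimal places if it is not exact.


Sort jobs by processing time (SPT order): [9, 13, 14, 15, 16, 16, 16]
Compute completion times sequentially:
  Job 1: processing = 9, completes at 9
  Job 2: processing = 13, completes at 22
  Job 3: processing = 14, completes at 36
  Job 4: processing = 15, completes at 51
  Job 5: processing = 16, completes at 67
  Job 6: processing = 16, completes at 83
  Job 7: processing = 16, completes at 99
Sum of completion times = 367
Average completion time = 367/7 = 52.4286

52.4286


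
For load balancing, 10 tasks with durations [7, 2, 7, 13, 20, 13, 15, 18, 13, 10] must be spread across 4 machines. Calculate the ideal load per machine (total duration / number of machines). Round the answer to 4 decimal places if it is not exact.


Total processing time = 7 + 2 + 7 + 13 + 20 + 13 + 15 + 18 + 13 + 10 = 118
Number of machines = 4
Ideal balanced load = 118 / 4 = 29.5

29.5


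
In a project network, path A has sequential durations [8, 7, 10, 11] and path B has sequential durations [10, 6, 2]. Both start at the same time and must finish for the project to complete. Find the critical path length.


Path A total = 8 + 7 + 10 + 11 = 36
Path B total = 10 + 6 + 2 = 18
Critical path = longest path = max(36, 18) = 36

36


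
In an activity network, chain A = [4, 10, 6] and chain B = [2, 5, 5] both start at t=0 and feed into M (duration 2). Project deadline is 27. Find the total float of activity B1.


Forward pass: ES(B1) = sum of predecessors on chain B = 0
EF = ES + duration = 0 + 2 = 2
Backward pass: LF(M) = deadline = 27; LS(M) = 27 - 2 = 25
LF(B1) = LS(M) - sum(successors on chain B) = 25 - 10 = 15
LS = LF - duration = 15 - 2 = 13
Total float = LS - ES = 13 - 0 = 13

13


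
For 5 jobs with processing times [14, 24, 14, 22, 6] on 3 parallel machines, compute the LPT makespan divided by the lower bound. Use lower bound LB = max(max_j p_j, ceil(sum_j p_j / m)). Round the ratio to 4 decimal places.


LPT order: [24, 22, 14, 14, 6]
Machine loads after assignment: [24, 28, 28]
LPT makespan = 28
Lower bound = max(max_job, ceil(total/3)) = max(24, 27) = 27
Ratio = 28 / 27 = 1.037

1.037


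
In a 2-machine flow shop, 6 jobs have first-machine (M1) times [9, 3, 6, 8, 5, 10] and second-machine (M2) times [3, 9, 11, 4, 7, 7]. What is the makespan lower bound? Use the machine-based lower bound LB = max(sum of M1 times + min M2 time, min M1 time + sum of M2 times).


LB1 = sum(M1 times) + min(M2 times) = 41 + 3 = 44
LB2 = min(M1 times) + sum(M2 times) = 3 + 41 = 44
Lower bound = max(LB1, LB2) = max(44, 44) = 44

44


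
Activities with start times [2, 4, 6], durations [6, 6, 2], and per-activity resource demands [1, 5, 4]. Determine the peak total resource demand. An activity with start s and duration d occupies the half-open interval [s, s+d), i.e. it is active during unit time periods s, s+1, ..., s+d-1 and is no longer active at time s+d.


Each activity i is active on [start_i, start_i + duration_i).
Compute total resource usage per time slot:
  t=0: active resources = [], total = 0
  t=1: active resources = [], total = 0
  t=2: active resources = [1], total = 1
  t=3: active resources = [1], total = 1
  t=4: active resources = [1, 5], total = 6
  t=5: active resources = [1, 5], total = 6
  t=6: active resources = [1, 5, 4], total = 10
  t=7: active resources = [1, 5, 4], total = 10
  t=8: active resources = [5], total = 5
  t=9: active resources = [5], total = 5
Peak resource demand = 10

10


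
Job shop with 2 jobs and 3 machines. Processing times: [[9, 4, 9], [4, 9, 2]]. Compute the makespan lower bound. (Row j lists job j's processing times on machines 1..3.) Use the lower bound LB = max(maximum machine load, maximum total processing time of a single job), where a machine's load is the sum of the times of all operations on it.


Machine loads:
  Machine 1: 9 + 4 = 13
  Machine 2: 4 + 9 = 13
  Machine 3: 9 + 2 = 11
Max machine load = 13
Job totals:
  Job 1: 22
  Job 2: 15
Max job total = 22
Lower bound = max(13, 22) = 22

22


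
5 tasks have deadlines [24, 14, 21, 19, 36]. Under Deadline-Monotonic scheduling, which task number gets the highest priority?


Sort tasks by relative deadline (ascending):
  Task 2: deadline = 14
  Task 4: deadline = 19
  Task 3: deadline = 21
  Task 1: deadline = 24
  Task 5: deadline = 36
Priority order (highest first): [2, 4, 3, 1, 5]
Highest priority task = 2

2


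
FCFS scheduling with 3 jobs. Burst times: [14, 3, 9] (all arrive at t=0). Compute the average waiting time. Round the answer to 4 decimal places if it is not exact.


FCFS order (as given): [14, 3, 9]
Waiting times:
  Job 1: wait = 0
  Job 2: wait = 14
  Job 3: wait = 17
Sum of waiting times = 31
Average waiting time = 31/3 = 10.3333

10.3333


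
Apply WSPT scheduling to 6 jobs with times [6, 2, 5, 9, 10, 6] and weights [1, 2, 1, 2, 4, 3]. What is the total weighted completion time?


Compute p/w ratios and sort ascending (WSPT): [(2, 2), (6, 3), (10, 4), (9, 2), (5, 1), (6, 1)]
Compute weighted completion times:
  Job (p=2,w=2): C=2, w*C=2*2=4
  Job (p=6,w=3): C=8, w*C=3*8=24
  Job (p=10,w=4): C=18, w*C=4*18=72
  Job (p=9,w=2): C=27, w*C=2*27=54
  Job (p=5,w=1): C=32, w*C=1*32=32
  Job (p=6,w=1): C=38, w*C=1*38=38
Total weighted completion time = 224

224


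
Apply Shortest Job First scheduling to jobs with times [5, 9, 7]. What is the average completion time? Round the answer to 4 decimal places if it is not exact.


SJF order (ascending): [5, 7, 9]
Completion times:
  Job 1: burst=5, C=5
  Job 2: burst=7, C=12
  Job 3: burst=9, C=21
Average completion = 38/3 = 12.6667

12.6667


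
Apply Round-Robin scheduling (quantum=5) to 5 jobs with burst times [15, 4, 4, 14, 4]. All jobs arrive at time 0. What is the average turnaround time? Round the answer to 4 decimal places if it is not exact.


Time quantum = 5
Execution trace:
  J1 runs 5 units, time = 5
  J2 runs 4 units, time = 9
  J3 runs 4 units, time = 13
  J4 runs 5 units, time = 18
  J5 runs 4 units, time = 22
  J1 runs 5 units, time = 27
  J4 runs 5 units, time = 32
  J1 runs 5 units, time = 37
  J4 runs 4 units, time = 41
Finish times: [37, 9, 13, 41, 22]
Average turnaround = 122/5 = 24.4

24.4


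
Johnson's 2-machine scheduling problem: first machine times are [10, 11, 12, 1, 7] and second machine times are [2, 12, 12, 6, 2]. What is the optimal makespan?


Apply Johnson's rule:
  Group 1 (a <= b): [(4, 1, 6), (2, 11, 12), (3, 12, 12)]
  Group 2 (a > b): [(1, 10, 2), (5, 7, 2)]
Optimal job order: [4, 2, 3, 1, 5]
Schedule:
  Job 4: M1 done at 1, M2 done at 7
  Job 2: M1 done at 12, M2 done at 24
  Job 3: M1 done at 24, M2 done at 36
  Job 1: M1 done at 34, M2 done at 38
  Job 5: M1 done at 41, M2 done at 43
Makespan = 43

43


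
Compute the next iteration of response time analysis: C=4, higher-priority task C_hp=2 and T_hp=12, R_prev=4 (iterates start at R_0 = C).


R_next = C + ceil(R_prev / T_hp) * C_hp
ceil(4 / 12) = ceil(0.3333) = 1
Interference = 1 * 2 = 2
R_next = 4 + 2 = 6

6


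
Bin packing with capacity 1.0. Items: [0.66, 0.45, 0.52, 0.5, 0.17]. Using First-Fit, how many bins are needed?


Place items sequentially using First-Fit:
  Item 0.66 -> new Bin 1
  Item 0.45 -> new Bin 2
  Item 0.52 -> Bin 2 (now 0.97)
  Item 0.5 -> new Bin 3
  Item 0.17 -> Bin 1 (now 0.83)
Total bins used = 3

3


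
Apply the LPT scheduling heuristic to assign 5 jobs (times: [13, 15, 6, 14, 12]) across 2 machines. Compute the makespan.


Sort jobs in decreasing order (LPT): [15, 14, 13, 12, 6]
Assign each job to the least loaded machine:
  Machine 1: jobs [15, 12, 6], load = 33
  Machine 2: jobs [14, 13], load = 27
Makespan = max load = 33

33


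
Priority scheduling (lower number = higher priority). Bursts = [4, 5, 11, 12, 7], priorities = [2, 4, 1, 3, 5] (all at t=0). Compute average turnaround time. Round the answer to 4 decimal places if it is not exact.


Sort by priority (ascending = highest first):
Order: [(1, 11), (2, 4), (3, 12), (4, 5), (5, 7)]
Completion times:
  Priority 1, burst=11, C=11
  Priority 2, burst=4, C=15
  Priority 3, burst=12, C=27
  Priority 4, burst=5, C=32
  Priority 5, burst=7, C=39
Average turnaround = 124/5 = 24.8

24.8


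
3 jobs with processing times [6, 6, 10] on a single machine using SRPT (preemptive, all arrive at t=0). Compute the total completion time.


Since all jobs arrive at t=0, SRPT equals SPT ordering.
SPT order: [6, 6, 10]
Completion times:
  Job 1: p=6, C=6
  Job 2: p=6, C=12
  Job 3: p=10, C=22
Total completion time = 6 + 12 + 22 = 40

40


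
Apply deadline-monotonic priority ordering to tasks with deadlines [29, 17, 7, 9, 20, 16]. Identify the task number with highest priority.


Sort tasks by relative deadline (ascending):
  Task 3: deadline = 7
  Task 4: deadline = 9
  Task 6: deadline = 16
  Task 2: deadline = 17
  Task 5: deadline = 20
  Task 1: deadline = 29
Priority order (highest first): [3, 4, 6, 2, 5, 1]
Highest priority task = 3

3


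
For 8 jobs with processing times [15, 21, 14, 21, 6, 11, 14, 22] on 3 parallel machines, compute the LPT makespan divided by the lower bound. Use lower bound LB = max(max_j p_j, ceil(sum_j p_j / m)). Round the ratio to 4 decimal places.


LPT order: [22, 21, 21, 15, 14, 14, 11, 6]
Machine loads after assignment: [42, 36, 46]
LPT makespan = 46
Lower bound = max(max_job, ceil(total/3)) = max(22, 42) = 42
Ratio = 46 / 42 = 1.0952

1.0952


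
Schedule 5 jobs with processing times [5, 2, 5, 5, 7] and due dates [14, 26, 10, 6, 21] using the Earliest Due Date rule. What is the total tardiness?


Sort by due date (EDD order): [(5, 6), (5, 10), (5, 14), (7, 21), (2, 26)]
Compute completion times and tardiness:
  Job 1: p=5, d=6, C=5, tardiness=max(0,5-6)=0
  Job 2: p=5, d=10, C=10, tardiness=max(0,10-10)=0
  Job 3: p=5, d=14, C=15, tardiness=max(0,15-14)=1
  Job 4: p=7, d=21, C=22, tardiness=max(0,22-21)=1
  Job 5: p=2, d=26, C=24, tardiness=max(0,24-26)=0
Total tardiness = 2

2


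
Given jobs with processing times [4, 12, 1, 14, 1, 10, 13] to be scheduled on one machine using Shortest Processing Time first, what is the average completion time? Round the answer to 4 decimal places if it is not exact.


Sort jobs by processing time (SPT order): [1, 1, 4, 10, 12, 13, 14]
Compute completion times sequentially:
  Job 1: processing = 1, completes at 1
  Job 2: processing = 1, completes at 2
  Job 3: processing = 4, completes at 6
  Job 4: processing = 10, completes at 16
  Job 5: processing = 12, completes at 28
  Job 6: processing = 13, completes at 41
  Job 7: processing = 14, completes at 55
Sum of completion times = 149
Average completion time = 149/7 = 21.2857

21.2857


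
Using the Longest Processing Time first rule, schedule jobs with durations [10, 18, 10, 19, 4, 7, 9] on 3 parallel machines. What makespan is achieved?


Sort jobs in decreasing order (LPT): [19, 18, 10, 10, 9, 7, 4]
Assign each job to the least loaded machine:
  Machine 1: jobs [19, 7], load = 26
  Machine 2: jobs [18, 9], load = 27
  Machine 3: jobs [10, 10, 4], load = 24
Makespan = max load = 27

27


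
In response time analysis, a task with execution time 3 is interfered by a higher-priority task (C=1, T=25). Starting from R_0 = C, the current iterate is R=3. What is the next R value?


R_next = C + ceil(R_prev / T_hp) * C_hp
ceil(3 / 25) = ceil(0.12) = 1
Interference = 1 * 1 = 1
R_next = 3 + 1 = 4

4


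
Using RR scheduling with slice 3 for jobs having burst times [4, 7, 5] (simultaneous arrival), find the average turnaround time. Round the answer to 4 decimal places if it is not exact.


Time quantum = 3
Execution trace:
  J1 runs 3 units, time = 3
  J2 runs 3 units, time = 6
  J3 runs 3 units, time = 9
  J1 runs 1 units, time = 10
  J2 runs 3 units, time = 13
  J3 runs 2 units, time = 15
  J2 runs 1 units, time = 16
Finish times: [10, 16, 15]
Average turnaround = 41/3 = 13.6667

13.6667


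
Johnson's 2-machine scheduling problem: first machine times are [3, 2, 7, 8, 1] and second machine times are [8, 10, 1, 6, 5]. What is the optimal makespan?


Apply Johnson's rule:
  Group 1 (a <= b): [(5, 1, 5), (2, 2, 10), (1, 3, 8)]
  Group 2 (a > b): [(4, 8, 6), (3, 7, 1)]
Optimal job order: [5, 2, 1, 4, 3]
Schedule:
  Job 5: M1 done at 1, M2 done at 6
  Job 2: M1 done at 3, M2 done at 16
  Job 1: M1 done at 6, M2 done at 24
  Job 4: M1 done at 14, M2 done at 30
  Job 3: M1 done at 21, M2 done at 31
Makespan = 31

31


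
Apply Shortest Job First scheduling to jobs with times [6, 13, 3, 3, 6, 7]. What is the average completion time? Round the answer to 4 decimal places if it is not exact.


SJF order (ascending): [3, 3, 6, 6, 7, 13]
Completion times:
  Job 1: burst=3, C=3
  Job 2: burst=3, C=6
  Job 3: burst=6, C=12
  Job 4: burst=6, C=18
  Job 5: burst=7, C=25
  Job 6: burst=13, C=38
Average completion = 102/6 = 17.0

17.0


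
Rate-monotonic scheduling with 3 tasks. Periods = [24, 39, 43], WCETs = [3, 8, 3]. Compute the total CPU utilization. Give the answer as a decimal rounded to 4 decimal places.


Compute individual utilizations (exact fractions):
  Task 1: C/T = 3/24 = 1/8 (approx. 0.125)
  Task 2: C/T = 8/39 (approx. 0.2051)
  Task 3: C/T = 3/43 (approx. 0.0698)
Total utilization U = 1/8 + 8/39 + 3/43 = 5365/13416
Rounded to 4 decimal places: U = 0.3999
RM (Liu & Layland) bound for 3 tasks = 0.779763; compare with U = 5365/13416 (approx. 0.399896)
U <= bound, so schedulable by RM sufficient condition.

0.3999


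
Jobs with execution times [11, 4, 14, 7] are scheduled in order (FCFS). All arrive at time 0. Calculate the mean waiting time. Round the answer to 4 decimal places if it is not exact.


FCFS order (as given): [11, 4, 14, 7]
Waiting times:
  Job 1: wait = 0
  Job 2: wait = 11
  Job 3: wait = 15
  Job 4: wait = 29
Sum of waiting times = 55
Average waiting time = 55/4 = 13.75

13.75


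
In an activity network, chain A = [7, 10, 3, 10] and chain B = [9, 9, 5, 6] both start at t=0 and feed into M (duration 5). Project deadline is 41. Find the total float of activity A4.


Forward pass: ES(A4) = sum of predecessors on chain A = 20
EF = ES + duration = 20 + 10 = 30
Backward pass: LF(M) = deadline = 41; LS(M) = 41 - 5 = 36
LF(A4) = LS(M) - sum(successors on chain A) = 36 - 0 = 36
LS = LF - duration = 36 - 10 = 26
Total float = LS - ES = 26 - 20 = 6

6


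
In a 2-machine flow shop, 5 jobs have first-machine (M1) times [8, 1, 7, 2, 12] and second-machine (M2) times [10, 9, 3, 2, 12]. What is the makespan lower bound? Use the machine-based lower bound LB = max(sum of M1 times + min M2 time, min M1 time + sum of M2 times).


LB1 = sum(M1 times) + min(M2 times) = 30 + 2 = 32
LB2 = min(M1 times) + sum(M2 times) = 1 + 36 = 37
Lower bound = max(LB1, LB2) = max(32, 37) = 37

37


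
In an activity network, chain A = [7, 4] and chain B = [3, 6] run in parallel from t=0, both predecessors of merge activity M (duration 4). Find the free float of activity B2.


ES(B2) = sum of predecessors on chain B = 3
EF(B2) = ES + duration = 3 + 6 = 9
Successor of B2 is M. ES(M) = max(sum(A), sum(B)) = max(11, 9) = 11
Free float = ES(successor) - EF(current) = 11 - 9 = 2

2


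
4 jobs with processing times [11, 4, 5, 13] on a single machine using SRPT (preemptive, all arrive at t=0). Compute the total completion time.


Since all jobs arrive at t=0, SRPT equals SPT ordering.
SPT order: [4, 5, 11, 13]
Completion times:
  Job 1: p=4, C=4
  Job 2: p=5, C=9
  Job 3: p=11, C=20
  Job 4: p=13, C=33
Total completion time = 4 + 9 + 20 + 33 = 66

66


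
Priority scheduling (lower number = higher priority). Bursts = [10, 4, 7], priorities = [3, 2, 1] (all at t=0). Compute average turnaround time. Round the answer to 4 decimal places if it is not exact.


Sort by priority (ascending = highest first):
Order: [(1, 7), (2, 4), (3, 10)]
Completion times:
  Priority 1, burst=7, C=7
  Priority 2, burst=4, C=11
  Priority 3, burst=10, C=21
Average turnaround = 39/3 = 13.0

13.0


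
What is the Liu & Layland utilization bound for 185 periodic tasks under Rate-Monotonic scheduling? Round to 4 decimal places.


Compute 2^(1/185) = 1.0037537693
Subtract 1: 1.0037537693 - 1 = 0.0037537693
Multiply by n: 185 * 0.0037537693 = 0.6944473205
Round to 4 dp: 0.6944

0.6944


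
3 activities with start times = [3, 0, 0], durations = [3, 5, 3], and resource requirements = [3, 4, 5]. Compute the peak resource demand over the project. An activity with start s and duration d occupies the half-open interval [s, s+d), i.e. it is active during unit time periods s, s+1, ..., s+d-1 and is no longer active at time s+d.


Each activity i is active on [start_i, start_i + duration_i).
Compute total resource usage per time slot:
  t=0: active resources = [4, 5], total = 9
  t=1: active resources = [4, 5], total = 9
  t=2: active resources = [4, 5], total = 9
  t=3: active resources = [3, 4], total = 7
  t=4: active resources = [3, 4], total = 7
  t=5: active resources = [3], total = 3
Peak resource demand = 9

9


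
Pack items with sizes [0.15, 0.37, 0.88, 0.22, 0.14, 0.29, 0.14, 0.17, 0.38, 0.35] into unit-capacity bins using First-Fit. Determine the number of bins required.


Place items sequentially using First-Fit:
  Item 0.15 -> new Bin 1
  Item 0.37 -> Bin 1 (now 0.52)
  Item 0.88 -> new Bin 2
  Item 0.22 -> Bin 1 (now 0.74)
  Item 0.14 -> Bin 1 (now 0.88)
  Item 0.29 -> new Bin 3
  Item 0.14 -> Bin 3 (now 0.43)
  Item 0.17 -> Bin 3 (now 0.6)
  Item 0.38 -> Bin 3 (now 0.98)
  Item 0.35 -> new Bin 4
Total bins used = 4

4


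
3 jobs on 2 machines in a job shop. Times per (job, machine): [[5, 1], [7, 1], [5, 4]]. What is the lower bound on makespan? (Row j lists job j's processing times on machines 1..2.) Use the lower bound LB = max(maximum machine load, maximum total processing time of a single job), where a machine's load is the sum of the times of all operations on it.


Machine loads:
  Machine 1: 5 + 7 + 5 = 17
  Machine 2: 1 + 1 + 4 = 6
Max machine load = 17
Job totals:
  Job 1: 6
  Job 2: 8
  Job 3: 9
Max job total = 9
Lower bound = max(17, 9) = 17

17


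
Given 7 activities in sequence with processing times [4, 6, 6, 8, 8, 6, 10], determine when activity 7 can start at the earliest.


Activity 7 starts after activities 1 through 6 complete.
Predecessor durations: [4, 6, 6, 8, 8, 6]
ES = 4 + 6 + 6 + 8 + 8 + 6 = 38

38


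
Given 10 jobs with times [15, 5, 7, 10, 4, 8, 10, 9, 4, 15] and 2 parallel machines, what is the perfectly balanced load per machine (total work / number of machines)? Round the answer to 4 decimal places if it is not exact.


Total processing time = 15 + 5 + 7 + 10 + 4 + 8 + 10 + 9 + 4 + 15 = 87
Number of machines = 2
Ideal balanced load = 87 / 2 = 43.5

43.5


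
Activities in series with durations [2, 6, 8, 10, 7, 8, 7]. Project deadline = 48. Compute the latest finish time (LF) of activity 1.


LF(activity 1) = deadline - sum of successor durations
Successors: activities 2 through 7 with durations [6, 8, 10, 7, 8, 7]
Sum of successor durations = 46
LF = 48 - 46 = 2

2


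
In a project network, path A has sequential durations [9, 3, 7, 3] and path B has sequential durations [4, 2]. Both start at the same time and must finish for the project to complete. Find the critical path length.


Path A total = 9 + 3 + 7 + 3 = 22
Path B total = 4 + 2 = 6
Critical path = longest path = max(22, 6) = 22

22


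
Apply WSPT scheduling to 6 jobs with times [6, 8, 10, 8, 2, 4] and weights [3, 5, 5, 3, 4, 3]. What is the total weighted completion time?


Compute p/w ratios and sort ascending (WSPT): [(2, 4), (4, 3), (8, 5), (6, 3), (10, 5), (8, 3)]
Compute weighted completion times:
  Job (p=2,w=4): C=2, w*C=4*2=8
  Job (p=4,w=3): C=6, w*C=3*6=18
  Job (p=8,w=5): C=14, w*C=5*14=70
  Job (p=6,w=3): C=20, w*C=3*20=60
  Job (p=10,w=5): C=30, w*C=5*30=150
  Job (p=8,w=3): C=38, w*C=3*38=114
Total weighted completion time = 420

420
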